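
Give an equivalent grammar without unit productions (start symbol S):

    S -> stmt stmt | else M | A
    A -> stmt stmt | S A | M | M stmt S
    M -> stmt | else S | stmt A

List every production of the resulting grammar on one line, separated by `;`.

Unit pairs: A ⇒* {M}; S ⇒* {A, M}.
For every A with A ⇒* B via unit rules, add B's non-unit alternatives to A; then delete every rule of the form X → Y.

S -> stmt stmt | else M | S A | M stmt S | stmt | else S | stmt A; A -> stmt stmt | S A | M stmt S | stmt | else S | stmt A; M -> stmt | else S | stmt A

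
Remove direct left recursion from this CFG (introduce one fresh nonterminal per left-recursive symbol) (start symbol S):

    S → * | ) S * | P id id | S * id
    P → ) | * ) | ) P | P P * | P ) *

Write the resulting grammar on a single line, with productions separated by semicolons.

S → * S' | ) S * S' | P id id S'; P → ) P' | * ) P' | ) P P'; S' → * id S' | epsilon; P' → P * P' | ) * P' | epsilon

S, P are directly left-recursive.
For S: α = {* id}, β = {*, ) S *, P id id}. Rewrite as S → β S' and S' → α S' | ε.
For P: α = {P *, ) *}, β = {), * ), ) P}. Rewrite as P → β P' and P' → α P' | ε.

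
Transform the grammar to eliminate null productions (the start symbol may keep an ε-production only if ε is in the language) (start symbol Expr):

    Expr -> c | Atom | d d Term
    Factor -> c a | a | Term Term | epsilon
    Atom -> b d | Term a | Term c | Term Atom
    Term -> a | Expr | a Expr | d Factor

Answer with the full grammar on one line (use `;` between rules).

Expr -> c | Atom | d d Term; Factor -> c a | a | Term Term; Atom -> b d | Term a | Term c | Term Atom; Term -> a | Expr | a Expr | d Factor | d

The nullable symbols are {Factor}.
ε ∉ L(G), so no ε-production is kept.
For each production, add variants omitting each subset of nullable occurrences: Term → d Factor gives d Factor | d.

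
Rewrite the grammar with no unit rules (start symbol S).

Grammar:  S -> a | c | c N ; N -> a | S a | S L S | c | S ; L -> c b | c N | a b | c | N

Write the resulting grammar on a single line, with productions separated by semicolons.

Unit pairs: L ⇒* {N, S}; N ⇒* {S}.
For each unit pair (A, B), copy every non-unit production of B to A, then drop all unit productions.

S -> a | c | c N; N -> a | c | c N | S a | S L S; L -> c b | c N | a b | c | a | S a | S L S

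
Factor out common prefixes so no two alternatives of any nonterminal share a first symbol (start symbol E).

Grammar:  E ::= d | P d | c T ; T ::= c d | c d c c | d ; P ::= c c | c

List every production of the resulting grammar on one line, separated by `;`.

E ::= d | P d | c T; T ::= d | c d T'; P ::= c P'; T' ::= eps | c c; P' ::= c | eps

T has alternatives sharing prefix 'c d': factor to T → c d T' with T' → ε | c c.
P has alternatives sharing prefix 'c': factor to P → c P' with P' → c | ε.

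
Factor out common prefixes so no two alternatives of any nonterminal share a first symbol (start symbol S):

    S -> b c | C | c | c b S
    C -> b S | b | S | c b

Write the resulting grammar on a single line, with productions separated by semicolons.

S -> b c | C | c S'; C -> S | c b | b C'; S' -> epsilon | b S; C' -> S | epsilon

S has alternatives sharing prefix 'c': factor to S → c S' with S' → ε | b S.
C has alternatives sharing prefix 'b': factor to C → b C' with C' → S | ε.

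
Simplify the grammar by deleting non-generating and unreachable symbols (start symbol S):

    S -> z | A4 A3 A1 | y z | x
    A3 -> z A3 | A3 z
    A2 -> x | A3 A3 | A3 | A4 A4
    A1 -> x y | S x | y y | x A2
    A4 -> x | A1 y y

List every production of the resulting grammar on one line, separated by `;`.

S -> z | y z | x

Generating nonterminals: {A1, A2, A4, S}.
Reachable from S after that: {S}.
Removed useless symbols: {A1, A2, A3, A4} and every production mentioning them.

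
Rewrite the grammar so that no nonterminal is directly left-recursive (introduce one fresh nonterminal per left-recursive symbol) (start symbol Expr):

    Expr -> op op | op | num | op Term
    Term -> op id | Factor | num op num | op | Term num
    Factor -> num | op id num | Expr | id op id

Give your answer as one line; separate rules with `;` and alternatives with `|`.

Expr -> op op | op | num | op Term; Term -> op id Term1 | Factor Term1 | num op num Term1 | op Term1; Factor -> num | op id num | Expr | id op id; Term1 -> num Term1 | ε

Directly left-recursive nonterminal: Term.
For Term: α = {num}, β = {op id, Factor, num op num, op}. Rewrite as Term → β Term1 and Term1 → α Term1 | ε.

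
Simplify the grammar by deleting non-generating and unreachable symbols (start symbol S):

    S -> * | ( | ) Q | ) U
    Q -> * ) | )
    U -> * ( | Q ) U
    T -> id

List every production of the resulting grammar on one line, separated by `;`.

Generating nonterminals: {Q, S, T, U}.
Reachable from S after that: {Q, S, U}.
Removed useless symbols: {T} and every production mentioning them.

S -> * | ( | ) Q | ) U; Q -> * ) | ); U -> * ( | Q ) U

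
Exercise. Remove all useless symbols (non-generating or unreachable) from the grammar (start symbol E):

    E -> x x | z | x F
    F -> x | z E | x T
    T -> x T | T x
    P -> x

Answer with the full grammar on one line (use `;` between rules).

Generating nonterminals: {E, F, P}.
Reachable from E after that: {E, F}.
Removed useless symbols: {P, T} and every production mentioning them.

E -> x x | z | x F; F -> x | z E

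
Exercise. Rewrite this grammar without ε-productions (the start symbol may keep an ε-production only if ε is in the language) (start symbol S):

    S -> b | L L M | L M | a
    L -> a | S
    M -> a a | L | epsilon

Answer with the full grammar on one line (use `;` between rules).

S -> b | L L M | L L | L M | L | a; L -> a | S; M -> a a | L

The nullable symbols are {M}.
ε ∉ L(G), so no ε-production is kept.
Expand every rule over subsets of its nullable positions: S → L L M gives L L M | L L. S → L M gives L M | L.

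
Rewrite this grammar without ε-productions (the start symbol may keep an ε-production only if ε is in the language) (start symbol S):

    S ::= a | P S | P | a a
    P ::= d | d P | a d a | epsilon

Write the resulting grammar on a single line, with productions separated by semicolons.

Nullable nonterminals: {P, S}.
ε ∈ L(G) since S is nullable, so keep S → ε.
Add the nullable-subset variants: S → P S gives P S | P.

S ::= a | P S | P | a a | epsilon; P ::= d | d P | a d a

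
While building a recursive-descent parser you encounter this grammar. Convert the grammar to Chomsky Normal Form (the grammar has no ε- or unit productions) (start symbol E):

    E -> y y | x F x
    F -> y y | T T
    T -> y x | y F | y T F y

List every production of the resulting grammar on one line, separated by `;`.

E -> X1 X1 | X2 Y1; F -> X1 X1 | T T; T -> X1 X2 | X1 F | X1 Y2; X1 -> y; X2 -> x; Y1 -> F X2; Y2 -> T Y3; Y3 -> F X1

Introduce a nonterminal for each terminal appearing in a rule of length ≥ 2: X1 → y, X2 → x.
Binarize each right-hand side of length ≥ 3 by chaining fresh nonterminals (Y1, Y2, …): affected rules were E → X2 F X2; T → X1 T F X1.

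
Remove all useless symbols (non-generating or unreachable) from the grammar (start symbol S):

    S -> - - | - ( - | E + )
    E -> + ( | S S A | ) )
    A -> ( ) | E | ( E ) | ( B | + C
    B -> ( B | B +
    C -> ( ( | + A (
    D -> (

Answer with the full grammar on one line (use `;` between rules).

Generating nonterminals: {A, C, D, E, S}.
Reachable from S after that: {A, C, E, S}.
Removed useless symbols: {B, D} and every production mentioning them.

S -> - - | - ( - | E + ); E -> + ( | S S A | ) ); A -> ( ) | E | ( E ) | + C; C -> ( ( | + A (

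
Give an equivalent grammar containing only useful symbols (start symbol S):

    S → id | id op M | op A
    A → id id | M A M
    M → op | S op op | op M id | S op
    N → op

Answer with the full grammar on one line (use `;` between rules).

S → id | id op M | op A; A → id id | M A M; M → op | S op op | op M id | S op

Generating nonterminals: {A, M, N, S}.
Reachable from S after that: {A, M, S}.
Removed useless symbols: {N} and every production mentioning them.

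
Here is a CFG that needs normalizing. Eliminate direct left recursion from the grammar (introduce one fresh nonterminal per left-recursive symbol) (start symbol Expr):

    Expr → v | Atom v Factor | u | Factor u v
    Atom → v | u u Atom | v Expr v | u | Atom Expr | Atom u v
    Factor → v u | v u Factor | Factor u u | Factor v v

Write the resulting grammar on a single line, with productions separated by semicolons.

Atom, Factor are directly left-recursive.
For Atom: α = {Expr, u v}, β = {v, u u Atom, v Expr v, u}. Rewrite as Atom → β Atom1 and Atom1 → α Atom1 | ε.
For Factor: α = {u u, v v}, β = {v u, v u Factor}. Rewrite as Factor → β Factor1 and Factor1 → α Factor1 | ε.

Expr → v | Atom v Factor | u | Factor u v; Atom → v Atom1 | u u Atom Atom1 | v Expr v Atom1 | u Atom1; Factor → v u Factor1 | v u Factor Factor1; Atom1 → Expr Atom1 | u v Atom1 | eps; Factor1 → u u Factor1 | v v Factor1 | eps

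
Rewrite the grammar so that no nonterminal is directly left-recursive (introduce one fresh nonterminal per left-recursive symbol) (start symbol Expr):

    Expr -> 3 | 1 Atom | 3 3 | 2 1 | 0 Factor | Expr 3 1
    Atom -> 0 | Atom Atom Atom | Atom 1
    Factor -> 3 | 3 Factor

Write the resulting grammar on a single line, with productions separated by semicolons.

Left recursion appears on Expr, Atom.
For Expr: α = {3 1}, β = {3, 1 Atom, 3 3, 2 1, 0 Factor}. Rewrite as Expr → β Expr1 and Expr1 → α Expr1 | ε.
For Atom: α = {Atom Atom, 1}, β = {0}. Rewrite as Atom → β Atom1 and Atom1 → α Atom1 | ε.

Expr -> 3 Expr1 | 1 Atom Expr1 | 3 3 Expr1 | 2 1 Expr1 | 0 Factor Expr1; Atom -> 0 Atom1; Factor -> 3 | 3 Factor; Expr1 -> 3 1 Expr1 | epsilon; Atom1 -> Atom Atom Atom1 | 1 Atom1 | epsilon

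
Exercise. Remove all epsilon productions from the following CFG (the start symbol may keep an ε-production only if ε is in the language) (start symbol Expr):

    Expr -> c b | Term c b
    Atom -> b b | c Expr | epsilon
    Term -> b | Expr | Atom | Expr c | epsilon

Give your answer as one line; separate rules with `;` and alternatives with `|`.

The nullable symbols are {Atom, Term}.
ε ∉ L(G), so no ε-production is kept.

Expr -> c b | Term c b; Atom -> b b | c Expr; Term -> b | Expr | Atom | Expr c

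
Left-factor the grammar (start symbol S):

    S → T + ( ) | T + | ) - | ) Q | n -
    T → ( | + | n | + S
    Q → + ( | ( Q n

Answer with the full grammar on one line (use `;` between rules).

S has alternatives sharing prefix 'T +': factor to S → T + S' with S' → ( ) | ε.
S has alternatives sharing prefix ')': factor to S → ) S'' with S'' → - | Q.
T has alternatives sharing prefix '+': factor to T → + T' with T' → ε | S.

S → n - | T + S' | ) S''; T → ( | n | + T'; Q → + ( | ( Q n; S' → ( ) | epsilon; S'' → - | Q; T' → epsilon | S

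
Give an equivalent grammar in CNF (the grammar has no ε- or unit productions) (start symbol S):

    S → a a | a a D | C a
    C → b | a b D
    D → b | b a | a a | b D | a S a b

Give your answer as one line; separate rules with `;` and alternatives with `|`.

S → X1 X1 | X1 Y1 | C X1; C → b | X1 Y2; D → b | X2 X1 | X1 X1 | X2 D | X1 Y3; X1 → a; X2 → b; Y1 → X1 D; Y2 → X2 D; Y3 → S Y4; Y4 → X1 X2

Introduce a nonterminal for each terminal appearing in a rule of length ≥ 2: X1 → a, X2 → b.
Binarize each right-hand side of length ≥ 3 by chaining fresh nonterminals (Y1, Y2, …): affected rules were S → X1 X1 D; C → X1 X2 D; D → X1 S X1 X2.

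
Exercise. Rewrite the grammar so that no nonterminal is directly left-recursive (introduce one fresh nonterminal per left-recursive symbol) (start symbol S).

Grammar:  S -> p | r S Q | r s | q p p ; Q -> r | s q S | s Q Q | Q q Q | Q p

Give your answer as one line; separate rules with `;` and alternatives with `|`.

Left recursion appears on Q.
For Q: α = {q Q, p}, β = {r, s q S, s Q Q}. Rewrite as Q → β Q' and Q' → α Q' | ε.

S -> p | r S Q | r s | q p p; Q -> r Q' | s q S Q' | s Q Q Q'; Q' -> q Q Q' | p Q' | ε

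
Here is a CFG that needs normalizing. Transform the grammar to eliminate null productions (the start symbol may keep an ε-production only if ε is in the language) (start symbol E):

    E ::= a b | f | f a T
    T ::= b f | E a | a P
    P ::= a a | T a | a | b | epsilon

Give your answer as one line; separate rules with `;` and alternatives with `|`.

Nullable set = {P}.
ε ∉ L(G), so no ε-production is kept.
For each production, add variants omitting each subset of nullable occurrences: T → a P gives a P | a.

E ::= a b | f | f a T; T ::= b f | E a | a P | a; P ::= a a | T a | a | b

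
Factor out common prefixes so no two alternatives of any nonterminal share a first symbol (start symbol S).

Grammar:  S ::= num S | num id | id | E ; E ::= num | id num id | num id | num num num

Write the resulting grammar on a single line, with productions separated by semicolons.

S has alternatives sharing prefix 'num': factor to S → num S' with S' → S | id.
E has alternatives sharing prefix 'num': factor to E → num E' with E' → ε | id | num num.

S ::= id | E | num S'; E ::= id num id | num E'; S' ::= S | id; E' ::= epsilon | id | num num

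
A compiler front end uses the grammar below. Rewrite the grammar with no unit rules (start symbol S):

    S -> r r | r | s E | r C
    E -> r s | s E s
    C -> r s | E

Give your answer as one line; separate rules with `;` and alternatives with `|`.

Unit pairs: C ⇒* {E}.
For each unit pair (A, B), copy every non-unit production of B to A, then drop all unit productions.

S -> r r | r | s E | r C; E -> r s | s E s; C -> r s | s E s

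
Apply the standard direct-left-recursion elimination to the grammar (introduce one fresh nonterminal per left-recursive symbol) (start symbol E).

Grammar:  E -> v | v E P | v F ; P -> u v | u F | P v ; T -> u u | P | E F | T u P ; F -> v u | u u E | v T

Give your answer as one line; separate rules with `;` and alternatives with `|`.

E -> v | v E P | v F; P -> u v P' | u F P'; T -> u u T' | P T' | E F T'; F -> v u | u u E | v T; P' -> v P' | eps; T' -> u P T' | eps

Left recursion appears on P, T.
For P: α = {v}, β = {u v, u F}. Rewrite as P → β P' and P' → α P' | ε.
For T: α = {u P}, β = {u u, P, E F}. Rewrite as T → β T' and T' → α T' | ε.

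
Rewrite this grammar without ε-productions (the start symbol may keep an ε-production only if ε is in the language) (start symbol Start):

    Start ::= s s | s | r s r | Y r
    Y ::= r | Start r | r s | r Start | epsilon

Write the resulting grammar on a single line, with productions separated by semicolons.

Start ::= s s | s | r s r | Y r | r; Y ::= r | Start r | r s | r Start

The nullable symbols are {Y}.
ε ∉ L(G), so no ε-production is kept.
For each production, add variants omitting each subset of nullable occurrences: Start → Y r gives Y r | r.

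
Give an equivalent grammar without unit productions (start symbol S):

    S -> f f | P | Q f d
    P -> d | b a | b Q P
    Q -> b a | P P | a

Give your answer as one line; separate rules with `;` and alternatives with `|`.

S -> f f | Q f d | d | b a | b Q P; P -> d | b a | b Q P; Q -> b a | P P | a

Unit pairs: S ⇒* {P}.
Replace each nonterminal's rules with the union of the non-unit rules of every nonterminal it unit-derives.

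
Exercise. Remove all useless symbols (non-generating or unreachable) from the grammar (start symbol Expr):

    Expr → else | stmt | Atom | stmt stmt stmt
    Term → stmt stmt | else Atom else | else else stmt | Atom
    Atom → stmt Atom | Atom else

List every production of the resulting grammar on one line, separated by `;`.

Generating nonterminals: {Expr, Term}.
Reachable from Expr after that: {Expr}.
Removed useless symbols: {Atom, Term} and every production mentioning them.

Expr → else | stmt | stmt stmt stmt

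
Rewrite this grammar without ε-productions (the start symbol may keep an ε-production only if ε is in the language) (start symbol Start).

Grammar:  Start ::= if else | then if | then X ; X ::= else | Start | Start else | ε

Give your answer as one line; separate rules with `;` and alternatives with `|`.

Start ::= if else | then if | then X | then; X ::= else | Start | Start else

Nullable nonterminals: {X}.
ε ∉ L(G), so no ε-production is kept.
Add the nullable-subset variants: Start → then X gives then X | then.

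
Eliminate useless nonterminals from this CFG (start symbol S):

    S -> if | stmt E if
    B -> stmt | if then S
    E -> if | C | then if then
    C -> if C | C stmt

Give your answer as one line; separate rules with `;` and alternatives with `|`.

Generating nonterminals: {B, E, S}.
Reachable from S after that: {E, S}.
Removed useless symbols: {B, C} and every production mentioning them.

S -> if | stmt E if; E -> if | then if then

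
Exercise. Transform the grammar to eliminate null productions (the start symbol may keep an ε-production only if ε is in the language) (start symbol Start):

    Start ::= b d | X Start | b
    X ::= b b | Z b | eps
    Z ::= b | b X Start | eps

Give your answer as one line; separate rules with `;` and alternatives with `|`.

Start ::= b d | X Start | b; X ::= b b | Z b | b; Z ::= b | b X Start | b Start

Nullable nonterminals: {X, Z}.
ε ∉ L(G), so no ε-production is kept.
Expand every rule over subsets of its nullable positions: X → Z b gives Z b | b. Z → b X Start gives b X Start | b Start.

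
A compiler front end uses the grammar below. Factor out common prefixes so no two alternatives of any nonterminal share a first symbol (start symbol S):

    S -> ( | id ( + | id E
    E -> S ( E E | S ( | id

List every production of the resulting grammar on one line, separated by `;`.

S has alternatives sharing prefix 'id': factor to S → id S' with S' → ( + | E.
E has alternatives sharing prefix 'S (': factor to E → S ( E' with E' → E E | ε.

S -> ( | id S'; E -> id | S ( E'; S' -> ( + | E; E' -> E E | ε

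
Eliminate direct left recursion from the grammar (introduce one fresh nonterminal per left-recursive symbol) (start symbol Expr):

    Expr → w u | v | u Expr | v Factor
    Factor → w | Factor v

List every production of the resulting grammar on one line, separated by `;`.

Expr → w u | v | u Expr | v Factor; Factor → w Factor1; Factor1 → v Factor1 | eps

Factor is directly left-recursive.
For Factor: α = {v}, β = {w}. Rewrite as Factor → β Factor1 and Factor1 → α Factor1 | ε.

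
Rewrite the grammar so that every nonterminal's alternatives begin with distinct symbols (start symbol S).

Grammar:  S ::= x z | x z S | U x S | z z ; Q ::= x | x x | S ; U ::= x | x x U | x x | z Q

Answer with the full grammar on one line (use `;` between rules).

S ::= U x S | z z | x z S'; Q ::= S | x Q'; U ::= z Q | x U'; S' ::= ε | S; Q' ::= ε | x; U' ::= ε | x U''; U'' ::= U | ε

S has alternatives sharing prefix 'x z': factor to S → x z S' with S' → ε | S.
Q has alternatives sharing prefix 'x': factor to Q → x Q' with Q' → ε | x.
U has alternatives sharing prefix 'x': factor to U → x U' with U' → ε | x U | x.
U' has alternatives sharing prefix 'x': factor to U' → x U'' with U'' → U | ε.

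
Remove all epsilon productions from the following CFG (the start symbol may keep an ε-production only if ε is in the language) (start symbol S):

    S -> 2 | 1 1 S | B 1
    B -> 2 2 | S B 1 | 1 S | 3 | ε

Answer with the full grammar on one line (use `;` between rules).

S -> 2 | 1 1 S | B 1 | 1; B -> 2 2 | S B 1 | S 1 | 1 S | 3

Nullable set = {B}.
ε ∉ L(G), so no ε-production is kept.
Expand every rule over subsets of its nullable positions: S → B 1 gives B 1 | 1. B → S B 1 gives S B 1 | S 1.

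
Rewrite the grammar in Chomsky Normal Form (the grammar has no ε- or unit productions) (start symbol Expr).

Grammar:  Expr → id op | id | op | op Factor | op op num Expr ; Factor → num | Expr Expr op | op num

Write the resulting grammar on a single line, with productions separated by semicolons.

Expr → X1 X2 | id | op | X2 Factor | X2 Y1; Factor → num | Expr Y3 | X2 X3; X1 → id; X2 → op; X3 → num; Y1 → X2 Y2; Y2 → X3 Expr; Y3 → Expr X2

Introduce a nonterminal for each terminal appearing in a rule of length ≥ 2: X1 → id, X2 → op, X3 → num.
Binarize each right-hand side of length ≥ 3 by chaining fresh nonterminals (Y1, Y2, …): affected rules were Expr → X2 X2 X3 Expr; Factor → Expr Expr X2.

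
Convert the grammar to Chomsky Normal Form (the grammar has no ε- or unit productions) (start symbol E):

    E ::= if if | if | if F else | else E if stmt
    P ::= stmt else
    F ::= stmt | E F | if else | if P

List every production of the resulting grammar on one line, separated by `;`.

E ::= X1 X1 | if | X1 Y1 | X2 Y2; P ::= X3 X2; F ::= stmt | E F | X1 X2 | X1 P; X1 ::= if; X2 ::= else; X3 ::= stmt; Y1 ::= F X2; Y2 ::= E Y3; Y3 ::= X1 X3

Introduce a nonterminal for each terminal appearing in a rule of length ≥ 2: X1 → if, X2 → else, X3 → stmt.
Binarize each right-hand side of length ≥ 3 by chaining fresh nonterminals (Y1, Y2, …): affected rules were E → X1 F X2; E → X2 E X1 X3.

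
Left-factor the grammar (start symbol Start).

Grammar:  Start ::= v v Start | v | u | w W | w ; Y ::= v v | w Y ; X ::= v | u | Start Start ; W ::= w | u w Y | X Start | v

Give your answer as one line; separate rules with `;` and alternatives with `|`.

Start has alternatives sharing prefix 'v': factor to Start → v Start1 with Start1 → v Start | ε.
Start has alternatives sharing prefix 'w': factor to Start → w Start2 with Start2 → W | ε.

Start ::= u | v Start1 | w Start2; Y ::= v v | w Y; X ::= v | u | Start Start; W ::= w | u w Y | X Start | v; Start1 ::= v Start | ε; Start2 ::= W | ε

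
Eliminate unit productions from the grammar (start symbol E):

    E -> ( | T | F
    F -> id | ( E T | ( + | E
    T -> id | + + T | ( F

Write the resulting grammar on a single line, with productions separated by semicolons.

E -> ( | id | ( E T | ( + | + + T | ( F; F -> ( | id | ( E T | ( + | + + T | ( F; T -> id | + + T | ( F

Unit pairs: E ⇒* {F, T}; F ⇒* {E, T}.
For each unit pair (A, B), copy every non-unit production of B to A, then drop all unit productions.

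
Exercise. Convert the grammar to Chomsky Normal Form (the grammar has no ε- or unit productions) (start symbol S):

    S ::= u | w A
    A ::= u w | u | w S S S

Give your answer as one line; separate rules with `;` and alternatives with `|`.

Introduce a nonterminal for each terminal appearing in a rule of length ≥ 2: X1 → w, X2 → u.
Binarize each right-hand side of length ≥ 3 by chaining fresh nonterminals (Y1, Y2, …): affected rules were A → X1 S S S.

S ::= u | X1 A; A ::= X2 X1 | u | X1 Y1; X1 ::= w; X2 ::= u; Y1 ::= S Y2; Y2 ::= S S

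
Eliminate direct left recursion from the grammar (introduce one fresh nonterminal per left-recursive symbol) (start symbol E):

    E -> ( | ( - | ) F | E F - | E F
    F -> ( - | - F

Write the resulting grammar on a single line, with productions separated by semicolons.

Directly left-recursive nonterminal: E.
For E: α = {F -, F}, β = {(, ( -, ) F}. Rewrite as E → β E' and E' → α E' | ε.

E -> ( E' | ( - E' | ) F E'; F -> ( - | - F; E' -> F - E' | F E' | ε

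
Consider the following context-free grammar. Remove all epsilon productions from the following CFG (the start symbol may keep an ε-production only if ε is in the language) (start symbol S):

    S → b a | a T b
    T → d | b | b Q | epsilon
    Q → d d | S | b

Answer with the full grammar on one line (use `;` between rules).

The nullable symbols are {T}.
ε ∉ L(G), so no ε-production is kept.
Add the nullable-subset variants: S → a T b gives a T b | a b.

S → b a | a T b | a b; T → d | b | b Q; Q → d d | S | b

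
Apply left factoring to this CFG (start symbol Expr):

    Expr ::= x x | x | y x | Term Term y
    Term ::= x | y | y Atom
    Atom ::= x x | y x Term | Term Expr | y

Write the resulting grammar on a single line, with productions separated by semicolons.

Expr has alternatives sharing prefix 'x': factor to Expr → x Expr1 with Expr1 → x | ε.
Term has alternatives sharing prefix 'y': factor to Term → y Term1 with Term1 → ε | Atom.
Atom has alternatives sharing prefix 'y': factor to Atom → y Atom1 with Atom1 → x Term | ε.

Expr ::= y x | Term Term y | x Expr1; Term ::= x | y Term1; Atom ::= x x | Term Expr | y Atom1; Expr1 ::= x | ε; Term1 ::= ε | Atom; Atom1 ::= x Term | ε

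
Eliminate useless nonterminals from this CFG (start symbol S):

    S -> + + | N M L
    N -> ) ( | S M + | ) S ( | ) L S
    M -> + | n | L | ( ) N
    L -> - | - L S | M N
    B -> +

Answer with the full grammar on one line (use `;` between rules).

S -> + + | N M L; N -> ) ( | S M + | ) S ( | ) L S; M -> + | n | L | ( ) N; L -> - | - L S | M N

Generating nonterminals: {B, L, M, N, S}.
Reachable from S after that: {L, M, N, S}.
Removed useless symbols: {B} and every production mentioning them.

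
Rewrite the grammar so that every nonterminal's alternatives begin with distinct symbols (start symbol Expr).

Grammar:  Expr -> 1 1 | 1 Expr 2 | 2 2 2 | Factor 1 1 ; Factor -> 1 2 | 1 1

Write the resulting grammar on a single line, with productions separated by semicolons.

Expr has alternatives sharing prefix '1': factor to Expr → 1 Expr1 with Expr1 → 1 | Expr 2.
Factor has alternatives sharing prefix '1': factor to Factor → 1 Factor1 with Factor1 → 2 | 1.

Expr -> 2 2 2 | Factor 1 1 | 1 Expr1; Factor -> 1 Factor1; Expr1 -> 1 | Expr 2; Factor1 -> 2 | 1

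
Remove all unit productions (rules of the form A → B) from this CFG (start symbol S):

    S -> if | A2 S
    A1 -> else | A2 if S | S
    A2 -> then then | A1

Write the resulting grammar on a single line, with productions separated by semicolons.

Unit pairs: A1 ⇒* {S}; A2 ⇒* {A1, S}.
For each unit pair (A, B), copy every non-unit production of B to A, then drop all unit productions.

S -> if | A2 S; A1 -> else | A2 if S | if | A2 S; A2 -> then then | else | A2 if S | if | A2 S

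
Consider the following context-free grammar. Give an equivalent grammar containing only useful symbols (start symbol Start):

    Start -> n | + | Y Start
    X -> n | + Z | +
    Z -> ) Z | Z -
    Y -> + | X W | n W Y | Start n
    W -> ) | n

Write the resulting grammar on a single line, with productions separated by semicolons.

Generating nonterminals: {Start, W, X, Y}.
Reachable from Start after that: {Start, W, X, Y}.
Removed useless symbols: {Z} and every production mentioning them.

Start -> n | + | Y Start; X -> n | +; Y -> + | X W | n W Y | Start n; W -> ) | n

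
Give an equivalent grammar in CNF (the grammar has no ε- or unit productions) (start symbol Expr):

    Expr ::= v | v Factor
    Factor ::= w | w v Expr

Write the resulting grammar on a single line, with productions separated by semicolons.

Introduce a nonterminal for each terminal appearing in a rule of length ≥ 2: X1 → v, X2 → w.
Binarize each right-hand side of length ≥ 3 by chaining fresh nonterminals (Y1, Y2, …): affected rules were Factor → X2 X1 Expr.

Expr ::= v | X1 Factor; Factor ::= w | X2 Y1; X1 ::= v; X2 ::= w; Y1 ::= X1 Expr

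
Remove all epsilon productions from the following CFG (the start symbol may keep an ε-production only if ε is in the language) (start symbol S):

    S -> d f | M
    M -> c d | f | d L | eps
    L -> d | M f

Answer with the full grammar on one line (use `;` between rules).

Nullable nonterminals: {M, S}.
ε ∈ L(G) since S is nullable, so keep S → ε.
For each production, add variants omitting each subset of nullable occurrences: L → M f gives M f | f.

S -> d f | M | ε; M -> c d | f | d L; L -> d | M f | f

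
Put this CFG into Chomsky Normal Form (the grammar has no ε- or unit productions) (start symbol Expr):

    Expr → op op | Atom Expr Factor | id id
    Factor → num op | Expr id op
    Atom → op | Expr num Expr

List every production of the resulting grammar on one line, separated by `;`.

Introduce a nonterminal for each terminal appearing in a rule of length ≥ 2: X1 → op, X2 → id, X3 → num.
Binarize each right-hand side of length ≥ 3 by chaining fresh nonterminals (Y1, Y2, …): affected rules were Expr → Atom Expr Factor; Factor → Expr X2 X1; Atom → Expr X3 Expr.

Expr → X1 X1 | Atom Y1 | X2 X2; Factor → X3 X1 | Expr Y2; Atom → op | Expr Y3; X1 → op; X2 → id; X3 → num; Y1 → Expr Factor; Y2 → X2 X1; Y3 → X3 Expr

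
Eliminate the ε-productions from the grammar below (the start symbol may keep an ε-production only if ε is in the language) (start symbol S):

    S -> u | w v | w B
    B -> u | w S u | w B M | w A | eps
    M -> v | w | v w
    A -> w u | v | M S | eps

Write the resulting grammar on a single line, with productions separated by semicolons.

The nullable symbols are {A, B}.
ε ∉ L(G), so no ε-production is kept.
Expand every rule over subsets of its nullable positions: S → w B gives w B | w. B → w B M gives w B M | w M. B → w A gives w A | w.

S -> u | w v | w B | w; B -> u | w S u | w B M | w M | w A | w; M -> v | w | v w; A -> w u | v | M S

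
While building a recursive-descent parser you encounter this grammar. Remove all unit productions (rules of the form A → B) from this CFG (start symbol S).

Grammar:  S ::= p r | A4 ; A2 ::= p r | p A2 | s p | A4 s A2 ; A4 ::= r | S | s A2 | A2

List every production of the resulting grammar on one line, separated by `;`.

S ::= r | s A2 | p r | p A2 | s p | A4 s A2; A2 ::= p r | p A2 | s p | A4 s A2; A4 ::= r | s A2 | p r | p A2 | s p | A4 s A2

Unit pairs: A4 ⇒* {A2, S}; S ⇒* {A2, A4}.
For each unit pair (A, B), copy every non-unit production of B to A, then drop all unit productions.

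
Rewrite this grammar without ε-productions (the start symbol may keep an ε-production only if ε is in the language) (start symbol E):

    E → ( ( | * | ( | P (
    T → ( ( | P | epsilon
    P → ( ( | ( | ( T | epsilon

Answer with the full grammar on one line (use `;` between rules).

Nullable set = {P, T}.
ε ∉ L(G), so no ε-production is kept.

E → ( ( | * | ( | P (; T → ( ( | P; P → ( ( | ( | ( T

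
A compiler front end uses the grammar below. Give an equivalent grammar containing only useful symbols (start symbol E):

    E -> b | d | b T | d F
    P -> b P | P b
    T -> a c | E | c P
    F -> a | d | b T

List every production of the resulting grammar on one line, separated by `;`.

E -> b | d | b T | d F; T -> a c | E; F -> a | d | b T

Generating nonterminals: {E, F, T}.
Reachable from E after that: {E, F, T}.
Removed useless symbols: {P} and every production mentioning them.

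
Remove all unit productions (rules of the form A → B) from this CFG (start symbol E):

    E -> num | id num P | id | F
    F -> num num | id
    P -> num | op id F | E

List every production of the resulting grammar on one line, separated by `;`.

E -> num | id num P | id | num num; F -> num num | id; P -> num | id num P | id | op id F | num num

Unit pairs: E ⇒* {F}; P ⇒* {E, F}.
For every A with A ⇒* B via unit rules, add B's non-unit alternatives to A; then delete every rule of the form X → Y.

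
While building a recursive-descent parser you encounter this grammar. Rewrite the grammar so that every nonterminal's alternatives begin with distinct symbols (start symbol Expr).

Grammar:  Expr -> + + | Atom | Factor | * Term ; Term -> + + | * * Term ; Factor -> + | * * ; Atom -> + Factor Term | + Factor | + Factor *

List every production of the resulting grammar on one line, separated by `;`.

Expr -> + + | Atom | Factor | * Term; Term -> + + | * * Term; Factor -> + | * *; Atom -> + Factor Atom1; Atom1 -> Term | ε | *

Atom has alternatives sharing prefix '+ Factor': factor to Atom → + Factor Atom1 with Atom1 → Term | ε | *.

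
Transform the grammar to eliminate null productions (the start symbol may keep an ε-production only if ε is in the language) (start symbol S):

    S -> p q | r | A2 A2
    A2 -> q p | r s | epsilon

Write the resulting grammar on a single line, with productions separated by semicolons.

S -> p q | r | A2 A2 | A2 | epsilon; A2 -> q p | r s

Nullable nonterminals: {A2, S}.
ε ∈ L(G) since S is nullable, so keep S → ε.
Add the nullable-subset variants: S → A2 A2 gives A2 A2 | A2.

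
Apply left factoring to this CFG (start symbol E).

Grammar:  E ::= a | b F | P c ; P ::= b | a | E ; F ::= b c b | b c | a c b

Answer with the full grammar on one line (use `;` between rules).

F has alternatives sharing prefix 'b c': factor to F → b c F' with F' → b | ε.

E ::= a | b F | P c; P ::= b | a | E; F ::= a c b | b c F'; F' ::= b | ε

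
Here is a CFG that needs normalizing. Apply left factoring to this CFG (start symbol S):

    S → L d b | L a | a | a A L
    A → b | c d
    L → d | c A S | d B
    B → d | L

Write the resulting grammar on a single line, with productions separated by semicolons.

S → L S' | a S''; A → b | c d; L → c A S | d L'; B → d | L; S' → d b | a; S'' → ε | A L; L' → ε | B

S has alternatives sharing prefix 'L': factor to S → L S' with S' → d b | a.
S has alternatives sharing prefix 'a': factor to S → a S'' with S'' → ε | A L.
L has alternatives sharing prefix 'd': factor to L → d L' with L' → ε | B.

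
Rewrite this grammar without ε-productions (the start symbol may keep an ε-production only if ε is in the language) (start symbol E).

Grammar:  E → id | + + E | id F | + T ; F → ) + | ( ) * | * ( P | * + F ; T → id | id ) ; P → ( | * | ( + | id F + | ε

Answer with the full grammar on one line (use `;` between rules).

E → id | + + E | id F | + T; F → ) + | ( ) * | * ( P | * ( | * + F; T → id | id ); P → ( | * | ( + | id F +

The nullable symbols are {P}.
ε ∉ L(G), so no ε-production is kept.
Add the nullable-subset variants: F → * ( P gives * ( P | * (.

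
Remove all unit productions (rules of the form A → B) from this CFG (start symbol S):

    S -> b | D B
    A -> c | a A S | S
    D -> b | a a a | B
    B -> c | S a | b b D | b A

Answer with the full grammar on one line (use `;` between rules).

Unit pairs: A ⇒* {S}; D ⇒* {B}.
Replace each nonterminal's rules with the union of the non-unit rules of every nonterminal it unit-derives.

S -> b | D B; A -> b | D B | c | a A S; D -> c | S a | b b D | b A | b | a a a; B -> c | S a | b b D | b A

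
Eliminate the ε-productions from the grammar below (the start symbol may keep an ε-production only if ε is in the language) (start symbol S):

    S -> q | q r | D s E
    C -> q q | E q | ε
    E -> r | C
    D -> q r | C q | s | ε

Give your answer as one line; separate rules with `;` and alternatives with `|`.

The nullable symbols are {C, D, E}.
ε ∉ L(G), so no ε-production is kept.
Expand every rule over subsets of its nullable positions: S → D s E gives D s E | D s | s E | s. C → E q gives E q | q. D → C q gives C q | q.

S -> q | q r | D s E | D s | s E | s; C -> q q | E q | q; E -> r | C; D -> q r | C q | q | s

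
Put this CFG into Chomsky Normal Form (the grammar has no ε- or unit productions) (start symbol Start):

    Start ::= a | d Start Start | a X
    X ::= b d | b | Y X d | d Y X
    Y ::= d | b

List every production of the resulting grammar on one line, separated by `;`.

Start ::= a | X1 Y1 | X2 X; X ::= X3 X1 | b | Y Y2 | X1 Y3; Y ::= d | b; X1 ::= d; X2 ::= a; X3 ::= b; Y1 ::= Start Start; Y2 ::= X X1; Y3 ::= Y X

Introduce a nonterminal for each terminal appearing in a rule of length ≥ 2: X1 → d, X2 → a, X3 → b.
Binarize each right-hand side of length ≥ 3 by chaining fresh nonterminals (Y1, Y2, …): affected rules were Start → X1 Start Start; X → Y X X1; X → X1 Y X.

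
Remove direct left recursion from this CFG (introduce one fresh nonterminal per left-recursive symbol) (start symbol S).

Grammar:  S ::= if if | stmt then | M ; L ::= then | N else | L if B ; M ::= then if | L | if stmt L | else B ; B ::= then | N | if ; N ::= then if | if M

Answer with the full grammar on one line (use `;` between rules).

Left recursion appears on L.
For L: α = {if B}, β = {then, N else}. Rewrite as L → β L' and L' → α L' | ε.

S ::= if if | stmt then | M; L ::= then L' | N else L'; M ::= then if | L | if stmt L | else B; B ::= then | N | if; N ::= then if | if M; L' ::= if B L' | ε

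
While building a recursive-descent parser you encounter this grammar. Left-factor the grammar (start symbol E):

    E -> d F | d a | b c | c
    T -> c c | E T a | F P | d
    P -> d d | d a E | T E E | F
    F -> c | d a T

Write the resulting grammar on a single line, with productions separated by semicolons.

E -> b c | c | d E'; T -> c c | E T a | F P | d; P -> T E E | F | d P'; F -> c | d a T; E' -> F | a; P' -> d | a E

E has alternatives sharing prefix 'd': factor to E → d E' with E' → F | a.
P has alternatives sharing prefix 'd': factor to P → d P' with P' → d | a E.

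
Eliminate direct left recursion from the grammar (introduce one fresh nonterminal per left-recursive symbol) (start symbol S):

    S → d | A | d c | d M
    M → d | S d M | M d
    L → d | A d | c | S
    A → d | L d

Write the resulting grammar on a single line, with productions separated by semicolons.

S → d | A | d c | d M; M → d M' | S d M M'; L → d | A d | c | S; A → d | L d; M' → d M' | ε

Left recursion appears on M.
For M: α = {d}, β = {d, S d M}. Rewrite as M → β M' and M' → α M' | ε.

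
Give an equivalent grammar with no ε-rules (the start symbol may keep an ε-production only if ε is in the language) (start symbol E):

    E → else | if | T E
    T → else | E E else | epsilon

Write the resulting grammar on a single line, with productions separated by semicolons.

The nullable symbols are {T}.
ε ∉ L(G), so no ε-production is kept.

E → else | if | T E; T → else | E E else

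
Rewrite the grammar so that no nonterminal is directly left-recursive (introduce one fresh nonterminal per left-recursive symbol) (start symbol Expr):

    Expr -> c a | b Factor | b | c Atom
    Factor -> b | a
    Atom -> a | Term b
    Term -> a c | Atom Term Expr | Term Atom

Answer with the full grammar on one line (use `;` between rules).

Expr -> c a | b Factor | b | c Atom; Factor -> b | a; Atom -> a | Term b; Term -> a c Term1 | Atom Term Expr Term1; Term1 -> Atom Term1 | ε

Left recursion appears on Term.
For Term: α = {Atom}, β = {a c, Atom Term Expr}. Rewrite as Term → β Term1 and Term1 → α Term1 | ε.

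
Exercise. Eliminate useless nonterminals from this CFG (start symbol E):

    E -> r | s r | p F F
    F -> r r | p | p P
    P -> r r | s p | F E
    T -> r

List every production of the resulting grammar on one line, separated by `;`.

Generating nonterminals: {E, F, P, T}.
Reachable from E after that: {E, F, P}.
Removed useless symbols: {T} and every production mentioning them.

E -> r | s r | p F F; F -> r r | p | p P; P -> r r | s p | F E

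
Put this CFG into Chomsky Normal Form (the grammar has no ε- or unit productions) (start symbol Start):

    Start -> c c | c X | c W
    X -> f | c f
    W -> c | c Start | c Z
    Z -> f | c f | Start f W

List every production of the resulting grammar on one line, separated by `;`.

Introduce a nonterminal for each terminal appearing in a rule of length ≥ 2: X1 → c, X2 → f.
Binarize each right-hand side of length ≥ 3 by chaining fresh nonterminals (Y1, Y2, …): affected rules were Z → Start X2 W.

Start -> X1 X1 | X1 X | X1 W; X -> f | X1 X2; W -> c | X1 Start | X1 Z; Z -> f | X1 X2 | Start Y1; X1 -> c; X2 -> f; Y1 -> X2 W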